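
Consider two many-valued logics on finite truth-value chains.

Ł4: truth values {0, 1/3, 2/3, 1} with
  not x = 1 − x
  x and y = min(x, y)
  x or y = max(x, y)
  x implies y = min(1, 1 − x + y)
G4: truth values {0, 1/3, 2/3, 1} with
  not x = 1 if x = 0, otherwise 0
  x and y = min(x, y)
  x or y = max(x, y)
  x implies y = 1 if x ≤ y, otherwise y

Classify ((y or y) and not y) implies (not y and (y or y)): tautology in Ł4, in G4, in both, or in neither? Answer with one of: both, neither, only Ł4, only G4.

both

In Ł4: every assignment gives 1 — tautology.
In G4: every assignment gives 1 — tautology.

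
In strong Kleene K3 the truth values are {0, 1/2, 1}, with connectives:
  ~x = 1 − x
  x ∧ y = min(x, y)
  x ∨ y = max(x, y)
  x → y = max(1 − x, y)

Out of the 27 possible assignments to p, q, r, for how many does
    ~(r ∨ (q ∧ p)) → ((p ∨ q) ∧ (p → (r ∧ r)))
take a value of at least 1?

value 1: 13 assignments (counts)
value 1/2: 12 assignments
value 0: 2 assignments
So 13 of the 27 assignments meet the threshold.

13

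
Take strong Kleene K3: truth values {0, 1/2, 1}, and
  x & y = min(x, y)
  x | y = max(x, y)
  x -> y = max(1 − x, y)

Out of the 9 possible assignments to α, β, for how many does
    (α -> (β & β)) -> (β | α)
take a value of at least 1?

5

α = 0, β = 0 ↦ 0  <
α = 0, β = 1/2 ↦ 1/2  <
α = 0, β = 1 ↦ 1  ≥
α = 1/2, β = 0 ↦ 1/2  <
α = 1/2, β = 1/2 ↦ 1/2  <
α = 1/2, β = 1 ↦ 1  ≥
α = 1, β = 0 ↦ 1  ≥
α = 1, β = 1/2 ↦ 1  ≥
α = 1, β = 1 ↦ 1  ≥
So 5 of the 9 assignments meet the threshold.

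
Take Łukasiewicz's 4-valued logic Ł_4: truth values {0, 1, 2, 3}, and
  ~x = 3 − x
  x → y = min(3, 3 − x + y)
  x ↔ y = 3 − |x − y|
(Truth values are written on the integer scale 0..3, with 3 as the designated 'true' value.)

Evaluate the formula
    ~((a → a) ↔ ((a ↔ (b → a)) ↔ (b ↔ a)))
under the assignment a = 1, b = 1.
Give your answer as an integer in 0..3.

a → a = 1 → 1 = 3
b → a = 1 → 1 = 3
a ↔ (b → a) = 1 ↔ 3 = 1
b ↔ a = 1 ↔ 1 = 3
(a ↔ (b → a)) ↔ (b ↔ a) = 1 ↔ 3 = 1
(a → a) ↔ ((a ↔ (b → a)) ↔ (b ↔ a)) = 3 ↔ 1 = 1
~((a → a) ↔ ((a ↔ (b → a)) ↔ (b ↔ a))) = ~1 = 2

2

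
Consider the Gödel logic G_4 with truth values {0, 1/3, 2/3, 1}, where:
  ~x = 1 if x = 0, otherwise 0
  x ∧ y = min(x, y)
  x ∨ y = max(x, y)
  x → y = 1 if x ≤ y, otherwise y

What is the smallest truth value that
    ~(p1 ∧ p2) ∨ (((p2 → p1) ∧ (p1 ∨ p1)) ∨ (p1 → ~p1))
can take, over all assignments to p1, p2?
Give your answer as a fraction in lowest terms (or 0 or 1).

1/3

Take p1 = 1/3, p2 = 1/3:
p1 ∧ p2 = 1/3 ∧ 1/3 = 1/3
~(p1 ∧ p2) = ~1/3 = 0
p2 → p1 = 1/3 → 1/3 = 1
p1 ∨ p1 = 1/3 ∨ 1/3 = 1/3
(p2 → p1) ∧ (p1 ∨ p1) = 1 ∧ 1/3 = 1/3
~p1 = ~1/3 = 0
p1 → ~p1 = 1/3 → 0 = 0
((p2 → p1) ∧ (p1 ∨ p1)) ∨ (p1 → ~p1) = 1/3 ∨ 0 = 1/3
~(p1 ∧ p2) ∨ (((p2 → p1) ∧ (p1 ∨ p1)) ∨ (p1 → ~p1)) = 0 ∨ 1/3 = 1/3
No assignment yields a value below 1/3, so this is the minimum.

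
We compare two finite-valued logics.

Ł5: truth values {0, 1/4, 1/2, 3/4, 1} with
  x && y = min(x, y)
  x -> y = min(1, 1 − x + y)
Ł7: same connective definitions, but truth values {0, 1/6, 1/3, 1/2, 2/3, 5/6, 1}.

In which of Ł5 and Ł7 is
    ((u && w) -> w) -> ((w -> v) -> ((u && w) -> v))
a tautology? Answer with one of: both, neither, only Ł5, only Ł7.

both

In Ł5: every assignment gives 1 — tautology.
In Ł7: every assignment gives 1 — tautology.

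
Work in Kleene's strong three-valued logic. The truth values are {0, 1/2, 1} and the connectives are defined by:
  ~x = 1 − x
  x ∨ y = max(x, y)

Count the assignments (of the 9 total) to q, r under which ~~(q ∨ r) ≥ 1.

5

q = 0, r = 0 ↦ 0  <
q = 0, r = 1/2 ↦ 1/2  <
q = 0, r = 1 ↦ 1  ≥
q = 1/2, r = 0 ↦ 1/2  <
q = 1/2, r = 1/2 ↦ 1/2  <
q = 1/2, r = 1 ↦ 1  ≥
q = 1, r = 0 ↦ 1  ≥
q = 1, r = 1/2 ↦ 1  ≥
q = 1, r = 1 ↦ 1  ≥
So 5 of the 9 assignments meet the threshold.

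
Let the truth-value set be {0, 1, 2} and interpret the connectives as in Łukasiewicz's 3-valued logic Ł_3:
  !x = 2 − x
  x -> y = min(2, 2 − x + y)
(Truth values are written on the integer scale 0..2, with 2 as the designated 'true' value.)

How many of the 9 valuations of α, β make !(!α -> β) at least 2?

1

α = 0, β = 0 ↦ 2  ≥
α = 0, β = 1 ↦ 1  <
α = 0, β = 2 ↦ 0  <
α = 1, β = 0 ↦ 1  <
α = 1, β = 1 ↦ 0  <
α = 1, β = 2 ↦ 0  <
α = 2, β = 0 ↦ 0  <
α = 2, β = 1 ↦ 0  <
α = 2, β = 2 ↦ 0  <
So 1 of the 9 assignments meets the threshold.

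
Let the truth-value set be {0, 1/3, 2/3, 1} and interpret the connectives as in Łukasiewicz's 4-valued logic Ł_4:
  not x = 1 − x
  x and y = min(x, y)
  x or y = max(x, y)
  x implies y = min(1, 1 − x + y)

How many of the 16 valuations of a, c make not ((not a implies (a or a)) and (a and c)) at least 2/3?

a = 0, c = 0 ↦ 1  ≥
a = 0, c = 1/3 ↦ 1  ≥
a = 0, c = 2/3 ↦ 1  ≥
a = 0, c = 1 ↦ 1  ≥
a = 1/3, c = 0 ↦ 1  ≥
a = 1/3, c = 1/3 ↦ 2/3  ≥
a = 1/3, c = 2/3 ↦ 2/3  ≥
a = 1/3, c = 1 ↦ 2/3  ≥
a = 2/3, c = 0 ↦ 1  ≥
a = 2/3, c = 1/3 ↦ 2/3  ≥
a = 2/3, c = 2/3 ↦ 1/3  <
a = 2/3, c = 1 ↦ 1/3  <
a = 1, c = 0 ↦ 1  ≥
a = 1, c = 1/3 ↦ 2/3  ≥
a = 1, c = 2/3 ↦ 1/3  <
a = 1, c = 1 ↦ 0  <
So 12 of the 16 assignments meet the threshold.

12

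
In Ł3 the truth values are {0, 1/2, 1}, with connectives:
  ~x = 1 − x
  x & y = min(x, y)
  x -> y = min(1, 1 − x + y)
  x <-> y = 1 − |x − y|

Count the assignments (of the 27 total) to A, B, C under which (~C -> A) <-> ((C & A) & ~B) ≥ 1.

4

value 1: 4 assignments (counts)
value 1/2: 13 assignments
value 0: 10 assignments
So 4 of the 27 assignments meet the threshold.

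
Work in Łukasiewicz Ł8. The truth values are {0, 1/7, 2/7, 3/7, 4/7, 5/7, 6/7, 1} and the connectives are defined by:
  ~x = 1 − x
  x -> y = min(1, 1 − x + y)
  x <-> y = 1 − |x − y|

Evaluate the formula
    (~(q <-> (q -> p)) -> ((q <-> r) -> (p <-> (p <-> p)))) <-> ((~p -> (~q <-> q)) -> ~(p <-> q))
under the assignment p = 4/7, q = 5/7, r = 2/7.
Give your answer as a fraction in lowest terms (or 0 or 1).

q -> p = 5/7 -> 4/7 = 6/7
q <-> (q -> p) = 5/7 <-> 6/7 = 6/7
~(q <-> (q -> p)) = ~6/7 = 1/7
q <-> r = 5/7 <-> 2/7 = 4/7
p <-> p = 4/7 <-> 4/7 = 1
p <-> (p <-> p) = 4/7 <-> 1 = 4/7
(q <-> r) -> (p <-> (p <-> p)) = 4/7 -> 4/7 = 1
~(q <-> (q -> p)) -> ((q <-> r) -> (p <-> (p <-> p))) = 1/7 -> 1 = 1
~p = ~4/7 = 3/7
~q = ~5/7 = 2/7
~q <-> q = 2/7 <-> 5/7 = 4/7
~p -> (~q <-> q) = 3/7 -> 4/7 = 1
p <-> q = 4/7 <-> 5/7 = 6/7
~(p <-> q) = ~6/7 = 1/7
(~p -> (~q <-> q)) -> ~(p <-> q) = 1 -> 1/7 = 1/7
(~(q <-> (q -> p)) -> ((q <-> r) -> (p <-> (p <-> p)))) <-> ((~p -> (~q <-> q)) -> ~(p <-> q)) = 1 <-> 1/7 = 1/7

1/7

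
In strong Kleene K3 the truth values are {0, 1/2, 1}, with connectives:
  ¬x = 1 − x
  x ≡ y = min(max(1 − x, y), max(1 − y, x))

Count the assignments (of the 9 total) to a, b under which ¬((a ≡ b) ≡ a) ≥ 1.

a = 0, b = 0 ↦ 1  ≥
a = 0, b = 1/2 ↦ 1/2  <
a = 0, b = 1 ↦ 0  <
a = 1/2, b = 0 ↦ 1/2  <
a = 1/2, b = 1/2 ↦ 1/2  <
a = 1/2, b = 1 ↦ 1/2  <
a = 1, b = 0 ↦ 1  ≥
a = 1, b = 1/2 ↦ 1/2  <
a = 1, b = 1 ↦ 0  <
So 2 of the 9 assignments meet the threshold.

2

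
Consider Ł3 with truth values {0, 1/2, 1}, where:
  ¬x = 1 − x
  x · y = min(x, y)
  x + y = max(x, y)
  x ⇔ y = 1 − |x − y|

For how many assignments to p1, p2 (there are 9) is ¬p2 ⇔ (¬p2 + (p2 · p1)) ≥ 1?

7

p1 = 0, p2 = 0 ↦ 1  ≥
p1 = 0, p2 = 1/2 ↦ 1  ≥
p1 = 0, p2 = 1 ↦ 1  ≥
p1 = 1/2, p2 = 0 ↦ 1  ≥
p1 = 1/2, p2 = 1/2 ↦ 1  ≥
p1 = 1/2, p2 = 1 ↦ 1/2  <
p1 = 1, p2 = 0 ↦ 1  ≥
p1 = 1, p2 = 1/2 ↦ 1  ≥
p1 = 1, p2 = 1 ↦ 0  <
So 7 of the 9 assignments meet the threshold.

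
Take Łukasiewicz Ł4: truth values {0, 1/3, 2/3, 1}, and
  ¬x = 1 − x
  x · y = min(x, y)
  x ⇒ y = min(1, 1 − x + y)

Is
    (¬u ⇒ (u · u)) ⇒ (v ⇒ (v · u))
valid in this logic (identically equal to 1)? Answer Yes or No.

No

Counterexample: take u = 1/3, v = 1.
¬u = ¬1/3 = 2/3
u · u = 1/3 · 1/3 = 1/3
¬u ⇒ (u · u) = 2/3 ⇒ 1/3 = 2/3
v · u = 1 · 1/3 = 1/3
v ⇒ (v · u) = 1 ⇒ 1/3 = 1/3
(¬u ⇒ (u · u)) ⇒ (v ⇒ (v · u)) = 2/3 ⇒ 1/3 = 2/3
This gives 2/3 ≠ 1.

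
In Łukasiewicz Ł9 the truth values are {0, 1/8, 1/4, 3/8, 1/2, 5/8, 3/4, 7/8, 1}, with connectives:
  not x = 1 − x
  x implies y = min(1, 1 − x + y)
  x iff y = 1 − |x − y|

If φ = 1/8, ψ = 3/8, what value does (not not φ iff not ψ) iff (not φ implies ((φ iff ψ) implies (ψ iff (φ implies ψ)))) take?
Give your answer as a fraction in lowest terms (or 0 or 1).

not φ = not 1/8 = 7/8
not not φ = not 7/8 = 1/8
not ψ = not 3/8 = 5/8
not not φ iff not ψ = 1/8 iff 5/8 = 1/2
not φ = not 1/8 = 7/8
φ iff ψ = 1/8 iff 3/8 = 3/4
φ implies ψ = 1/8 implies 3/8 = 1
ψ iff (φ implies ψ) = 3/8 iff 1 = 3/8
(φ iff ψ) implies (ψ iff (φ implies ψ)) = 3/4 implies 3/8 = 5/8
not φ implies ((φ iff ψ) implies (ψ iff (φ implies ψ))) = 7/8 implies 5/8 = 3/4
(not not φ iff not ψ) iff (not φ implies ((φ iff ψ) implies (ψ iff (φ implies ψ)))) = 1/2 iff 3/4 = 3/4

3/4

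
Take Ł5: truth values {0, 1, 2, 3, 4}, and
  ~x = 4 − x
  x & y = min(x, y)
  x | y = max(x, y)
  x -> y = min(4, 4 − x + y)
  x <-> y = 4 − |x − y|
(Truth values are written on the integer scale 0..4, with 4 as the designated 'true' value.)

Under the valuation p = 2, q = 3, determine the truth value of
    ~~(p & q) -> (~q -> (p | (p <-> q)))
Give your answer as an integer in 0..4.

4

p & q = 2 & 3 = 2
~(p & q) = ~2 = 2
~~(p & q) = ~2 = 2
~q = ~3 = 1
p <-> q = 2 <-> 3 = 3
p | (p <-> q) = 2 | 3 = 3
~q -> (p | (p <-> q)) = 1 -> 3 = 4
~~(p & q) -> (~q -> (p | (p <-> q))) = 2 -> 4 = 4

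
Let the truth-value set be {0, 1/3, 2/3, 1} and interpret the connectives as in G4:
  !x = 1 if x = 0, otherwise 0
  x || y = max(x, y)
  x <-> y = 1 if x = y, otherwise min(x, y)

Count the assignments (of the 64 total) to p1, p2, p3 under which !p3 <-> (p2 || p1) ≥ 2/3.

value 1: 10 assignments (counts)
value 2/3: 5 assignments (counts)
value 1/3: 3 assignments
value 0: 46 assignments
So 15 of the 64 assignments meet the threshold.

15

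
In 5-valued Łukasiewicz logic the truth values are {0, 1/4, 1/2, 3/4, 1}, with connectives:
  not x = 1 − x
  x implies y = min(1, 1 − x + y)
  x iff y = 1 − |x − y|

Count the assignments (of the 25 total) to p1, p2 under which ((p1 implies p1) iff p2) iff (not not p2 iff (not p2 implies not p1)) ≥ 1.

value 1: 15 assignments (counts)
value 3/4: 4 assignments
value 1/2: 3 assignments
value 1/4: 2 assignments
value 0: 1 assignment
So 15 of the 25 assignments meet the threshold.

15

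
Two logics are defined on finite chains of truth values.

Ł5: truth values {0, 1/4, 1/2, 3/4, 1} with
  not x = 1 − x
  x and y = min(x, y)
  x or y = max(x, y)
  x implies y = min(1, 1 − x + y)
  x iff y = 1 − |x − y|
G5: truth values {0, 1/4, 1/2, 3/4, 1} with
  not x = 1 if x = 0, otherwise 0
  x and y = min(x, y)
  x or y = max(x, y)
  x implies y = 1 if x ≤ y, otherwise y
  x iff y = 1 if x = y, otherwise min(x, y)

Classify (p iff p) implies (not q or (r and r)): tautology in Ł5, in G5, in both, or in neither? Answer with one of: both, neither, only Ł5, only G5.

In Ł5: at p = 0, q = 1/4, r = 0 the value is 3/4 — not a tautology.
In G5: at p = 0, q = 1/4, r = 0 the value is 0 — not a tautology.

neither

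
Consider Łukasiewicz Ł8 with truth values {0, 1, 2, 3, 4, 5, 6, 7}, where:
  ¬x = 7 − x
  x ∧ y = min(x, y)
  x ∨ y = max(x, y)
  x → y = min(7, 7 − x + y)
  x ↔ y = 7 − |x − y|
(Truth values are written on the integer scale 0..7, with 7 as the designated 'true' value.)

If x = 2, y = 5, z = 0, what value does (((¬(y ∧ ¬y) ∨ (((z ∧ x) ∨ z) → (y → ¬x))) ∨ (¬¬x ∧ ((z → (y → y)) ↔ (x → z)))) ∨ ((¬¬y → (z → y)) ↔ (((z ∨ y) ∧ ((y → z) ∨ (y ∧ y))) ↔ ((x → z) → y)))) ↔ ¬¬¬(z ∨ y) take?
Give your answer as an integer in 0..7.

¬y = ¬5 = 2
y ∧ ¬y = 5 ∧ 2 = 2
¬(y ∧ ¬y) = ¬2 = 5
z ∧ x = 0 ∧ 2 = 0
(z ∧ x) ∨ z = 0 ∨ 0 = 0
¬x = ¬2 = 5
y → ¬x = 5 → 5 = 7
((z ∧ x) ∨ z) → (y → ¬x) = 0 → 7 = 7
¬(y ∧ ¬y) ∨ (((z ∧ x) ∨ z) → (y → ¬x)) = 5 ∨ 7 = 7
¬x = ¬2 = 5
¬¬x = ¬5 = 2
y → y = 5 → 5 = 7
z → (y → y) = 0 → 7 = 7
x → z = 2 → 0 = 5
(z → (y → y)) ↔ (x → z) = 7 ↔ 5 = 5
¬¬x ∧ ((z → (y → y)) ↔ (x → z)) = 2 ∧ 5 = 2
(¬(y ∧ ¬y) ∨ (((z ∧ x) ∨ z) → (y → ¬x))) ∨ (¬¬x ∧ ((z → (y → y)) ↔ (x → z))) = 7 ∨ 2 = 7
¬y = ¬5 = 2
¬¬y = ¬2 = 5
z → y = 0 → 5 = 7
¬¬y → (z → y) = 5 → 7 = 7
z ∨ y = 0 ∨ 5 = 5
y → z = 5 → 0 = 2
y ∧ y = 5 ∧ 5 = 5
(y → z) ∨ (y ∧ y) = 2 ∨ 5 = 5
(z ∨ y) ∧ ((y → z) ∨ (y ∧ y)) = 5 ∧ 5 = 5
x → z = 2 → 0 = 5
(x → z) → y = 5 → 5 = 7
((z ∨ y) ∧ ((y → z) ∨ (y ∧ y))) ↔ ((x → z) → y) = 5 ↔ 7 = 5
(¬¬y → (z → y)) ↔ (((z ∨ y) ∧ ((y → z) ∨ (y ∧ y))) ↔ ((x → z) → y)) = 7 ↔ 5 = 5
((¬(y ∧ ¬y) ∨ (((z ∧ x) ∨ z) → (y → ¬x))) ∨ (¬¬x ∧ ((z → (y → y)) ↔ (x → z)))) ∨ ((¬¬y → (z → y)) ↔ (((z ∨ y) ∧ ((y → z) ∨ (y ∧ y))) ↔ ((x → z) → y))) = 7 ∨ 5 = 7
z ∨ y = 0 ∨ 5 = 5
¬(z ∨ y) = ¬5 = 2
¬¬(z ∨ y) = ¬2 = 5
¬¬¬(z ∨ y) = ¬5 = 2
(((¬(y ∧ ¬y) ∨ (((z ∧ x) ∨ z) → (y → ¬x))) ∨ (¬¬x ∧ ((z → (y → y)) ↔ (x → z)))) ∨ ((¬¬y → (z → y)) ↔ (((z ∨ y) ∧ ((y → z) ∨ (y ∧ y))) ↔ ((x → z) → y)))) ↔ ¬¬¬(z ∨ y) = 7 ↔ 2 = 2

2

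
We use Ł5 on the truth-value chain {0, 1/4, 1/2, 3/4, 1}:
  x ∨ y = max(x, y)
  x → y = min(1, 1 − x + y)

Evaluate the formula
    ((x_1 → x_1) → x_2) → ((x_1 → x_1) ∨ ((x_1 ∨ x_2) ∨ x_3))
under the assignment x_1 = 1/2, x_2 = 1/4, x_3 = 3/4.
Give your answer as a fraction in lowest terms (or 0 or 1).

1

x_1 → x_1 = 1/2 → 1/2 = 1
(x_1 → x_1) → x_2 = 1 → 1/4 = 1/4
x_1 → x_1 = 1/2 → 1/2 = 1
x_1 ∨ x_2 = 1/2 ∨ 1/4 = 1/2
(x_1 ∨ x_2) ∨ x_3 = 1/2 ∨ 3/4 = 3/4
(x_1 → x_1) ∨ ((x_1 ∨ x_2) ∨ x_3) = 1 ∨ 3/4 = 1
((x_1 → x_1) → x_2) → ((x_1 → x_1) ∨ ((x_1 ∨ x_2) ∨ x_3)) = 1/4 → 1 = 1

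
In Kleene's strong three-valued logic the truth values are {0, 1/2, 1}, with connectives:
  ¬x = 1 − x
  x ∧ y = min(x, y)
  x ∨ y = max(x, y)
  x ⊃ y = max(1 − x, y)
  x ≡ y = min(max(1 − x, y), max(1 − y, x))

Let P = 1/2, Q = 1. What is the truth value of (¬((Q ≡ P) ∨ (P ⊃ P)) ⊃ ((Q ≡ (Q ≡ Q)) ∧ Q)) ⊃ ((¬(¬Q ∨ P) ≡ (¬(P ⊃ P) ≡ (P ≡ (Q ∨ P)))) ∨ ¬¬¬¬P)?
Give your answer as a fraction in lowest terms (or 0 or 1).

1/2

Q ≡ P = 1 ≡ 1/2 = 1/2
P ⊃ P = 1/2 ⊃ 1/2 = 1/2
(Q ≡ P) ∨ (P ⊃ P) = 1/2 ∨ 1/2 = 1/2
¬((Q ≡ P) ∨ (P ⊃ P)) = ¬1/2 = 1/2
Q ≡ Q = 1 ≡ 1 = 1
Q ≡ (Q ≡ Q) = 1 ≡ 1 = 1
(Q ≡ (Q ≡ Q)) ∧ Q = 1 ∧ 1 = 1
¬((Q ≡ P) ∨ (P ⊃ P)) ⊃ ((Q ≡ (Q ≡ Q)) ∧ Q) = 1/2 ⊃ 1 = 1
¬Q = ¬1 = 0
¬Q ∨ P = 0 ∨ 1/2 = 1/2
¬(¬Q ∨ P) = ¬1/2 = 1/2
P ⊃ P = 1/2 ⊃ 1/2 = 1/2
¬(P ⊃ P) = ¬1/2 = 1/2
Q ∨ P = 1 ∨ 1/2 = 1
P ≡ (Q ∨ P) = 1/2 ≡ 1 = 1/2
¬(P ⊃ P) ≡ (P ≡ (Q ∨ P)) = 1/2 ≡ 1/2 = 1/2
¬(¬Q ∨ P) ≡ (¬(P ⊃ P) ≡ (P ≡ (Q ∨ P))) = 1/2 ≡ 1/2 = 1/2
¬P = ¬1/2 = 1/2
¬¬P = ¬1/2 = 1/2
¬¬¬P = ¬1/2 = 1/2
¬¬¬¬P = ¬1/2 = 1/2
(¬(¬Q ∨ P) ≡ (¬(P ⊃ P) ≡ (P ≡ (Q ∨ P)))) ∨ ¬¬¬¬P = 1/2 ∨ 1/2 = 1/2
(¬((Q ≡ P) ∨ (P ⊃ P)) ⊃ ((Q ≡ (Q ≡ Q)) ∧ Q)) ⊃ ((¬(¬Q ∨ P) ≡ (¬(P ⊃ P) ≡ (P ≡ (Q ∨ P)))) ∨ ¬¬¬¬P) = 1 ⊃ 1/2 = 1/2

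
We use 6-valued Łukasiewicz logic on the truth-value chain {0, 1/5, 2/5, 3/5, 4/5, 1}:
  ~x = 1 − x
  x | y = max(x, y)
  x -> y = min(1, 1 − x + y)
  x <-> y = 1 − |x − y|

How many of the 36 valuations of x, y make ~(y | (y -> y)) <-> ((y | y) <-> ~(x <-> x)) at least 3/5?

18

value 1: 6 assignments (counts)
value 4/5: 6 assignments (counts)
value 3/5: 6 assignments (counts)
value 2/5: 6 assignments
value 1/5: 6 assignments
value 0: 6 assignments
So 18 of the 36 assignments meet the threshold.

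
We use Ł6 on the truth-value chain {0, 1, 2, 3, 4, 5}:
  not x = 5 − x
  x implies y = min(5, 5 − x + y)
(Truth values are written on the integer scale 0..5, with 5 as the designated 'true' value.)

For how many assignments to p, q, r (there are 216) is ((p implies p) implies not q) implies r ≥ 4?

156

value 5: 126 assignments (counts)
value 4: 30 assignments (counts)
value 3: 24 assignments
value 2: 18 assignments
value 1: 12 assignments
value 0: 6 assignments
So 156 of the 216 assignments meet the threshold.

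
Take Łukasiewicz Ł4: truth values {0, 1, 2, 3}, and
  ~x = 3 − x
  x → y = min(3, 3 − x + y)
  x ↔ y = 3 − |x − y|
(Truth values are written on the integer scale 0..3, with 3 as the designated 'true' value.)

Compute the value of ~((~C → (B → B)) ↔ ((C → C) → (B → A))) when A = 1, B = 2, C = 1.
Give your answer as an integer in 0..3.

~C = ~1 = 2
B → B = 2 → 2 = 3
~C → (B → B) = 2 → 3 = 3
C → C = 1 → 1 = 3
B → A = 2 → 1 = 2
(C → C) → (B → A) = 3 → 2 = 2
(~C → (B → B)) ↔ ((C → C) → (B → A)) = 3 ↔ 2 = 2
~((~C → (B → B)) ↔ ((C → C) → (B → A))) = ~2 = 1

1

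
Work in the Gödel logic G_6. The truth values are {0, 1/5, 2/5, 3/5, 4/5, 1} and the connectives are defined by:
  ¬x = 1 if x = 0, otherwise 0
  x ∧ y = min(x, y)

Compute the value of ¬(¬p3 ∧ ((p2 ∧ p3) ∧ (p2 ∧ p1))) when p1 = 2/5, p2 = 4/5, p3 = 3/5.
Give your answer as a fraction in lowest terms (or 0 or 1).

1

¬p3 = ¬3/5 = 0
p2 ∧ p3 = 4/5 ∧ 3/5 = 3/5
p2 ∧ p1 = 4/5 ∧ 2/5 = 2/5
(p2 ∧ p3) ∧ (p2 ∧ p1) = 3/5 ∧ 2/5 = 2/5
¬p3 ∧ ((p2 ∧ p3) ∧ (p2 ∧ p1)) = 0 ∧ 2/5 = 0
¬(¬p3 ∧ ((p2 ∧ p3) ∧ (p2 ∧ p1))) = ¬0 = 1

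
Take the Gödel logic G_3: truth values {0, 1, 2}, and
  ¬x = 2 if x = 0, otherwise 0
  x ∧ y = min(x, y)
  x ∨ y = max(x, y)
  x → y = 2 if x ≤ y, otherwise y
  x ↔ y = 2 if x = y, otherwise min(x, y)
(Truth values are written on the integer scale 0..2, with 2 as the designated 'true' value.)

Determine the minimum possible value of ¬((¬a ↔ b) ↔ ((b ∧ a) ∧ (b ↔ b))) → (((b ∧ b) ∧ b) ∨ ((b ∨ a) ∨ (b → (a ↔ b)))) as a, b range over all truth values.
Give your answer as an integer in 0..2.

1

Take a = 0, b = 1:
¬a = ¬0 = 2
¬a ↔ b = 2 ↔ 1 = 1
b ∧ a = 1 ∧ 0 = 0
b ↔ b = 1 ↔ 1 = 2
(b ∧ a) ∧ (b ↔ b) = 0 ∧ 2 = 0
(¬a ↔ b) ↔ ((b ∧ a) ∧ (b ↔ b)) = 1 ↔ 0 = 0
¬((¬a ↔ b) ↔ ((b ∧ a) ∧ (b ↔ b))) = ¬0 = 2
b ∧ b = 1 ∧ 1 = 1
(b ∧ b) ∧ b = 1 ∧ 1 = 1
b ∨ a = 1 ∨ 0 = 1
a ↔ b = 0 ↔ 1 = 0
b → (a ↔ b) = 1 → 0 = 0
(b ∨ a) ∨ (b → (a ↔ b)) = 1 ∨ 0 = 1
((b ∧ b) ∧ b) ∨ ((b ∨ a) ∨ (b → (a ↔ b))) = 1 ∨ 1 = 1
¬((¬a ↔ b) ↔ ((b ∧ a) ∧ (b ↔ b))) → (((b ∧ b) ∧ b) ∨ ((b ∨ a) ∨ (b → (a ↔ b)))) = 2 → 1 = 1
No assignment yields a value below 1, so this is the minimum.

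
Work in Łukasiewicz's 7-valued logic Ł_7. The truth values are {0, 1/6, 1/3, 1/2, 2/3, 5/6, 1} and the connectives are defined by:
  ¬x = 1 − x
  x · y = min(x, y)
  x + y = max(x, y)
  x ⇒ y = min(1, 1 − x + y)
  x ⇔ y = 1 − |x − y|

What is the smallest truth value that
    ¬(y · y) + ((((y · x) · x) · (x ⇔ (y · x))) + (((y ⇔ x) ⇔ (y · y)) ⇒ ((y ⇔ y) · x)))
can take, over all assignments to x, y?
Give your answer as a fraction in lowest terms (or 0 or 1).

1/3

Take x = 0, y = 2/3:
y · y = 2/3 · 2/3 = 2/3
¬(y · y) = ¬2/3 = 1/3
y · x = 2/3 · 0 = 0
(y · x) · x = 0 · 0 = 0
y · x = 2/3 · 0 = 0
x ⇔ (y · x) = 0 ⇔ 0 = 1
((y · x) · x) · (x ⇔ (y · x)) = 0 · 1 = 0
y ⇔ x = 2/3 ⇔ 0 = 1/3
y · y = 2/3 · 2/3 = 2/3
(y ⇔ x) ⇔ (y · y) = 1/3 ⇔ 2/3 = 2/3
y ⇔ y = 2/3 ⇔ 2/3 = 1
(y ⇔ y) · x = 1 · 0 = 0
((y ⇔ x) ⇔ (y · y)) ⇒ ((y ⇔ y) · x) = 2/3 ⇒ 0 = 1/3
(((y · x) · x) · (x ⇔ (y · x))) + (((y ⇔ x) ⇔ (y · y)) ⇒ ((y ⇔ y) · x)) = 0 + 1/3 = 1/3
¬(y · y) + ((((y · x) · x) · (x ⇔ (y · x))) + (((y ⇔ x) ⇔ (y · y)) ⇒ ((y ⇔ y) · x))) = 1/3 + 1/3 = 1/3
No assignment yields a value below 1/3, so this is the minimum.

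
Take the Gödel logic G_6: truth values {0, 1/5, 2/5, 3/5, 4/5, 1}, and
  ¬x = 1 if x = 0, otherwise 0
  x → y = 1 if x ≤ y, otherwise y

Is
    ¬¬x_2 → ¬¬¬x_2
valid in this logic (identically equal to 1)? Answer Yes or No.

Counterexample: take x_2 = 1/5.
¬x_2 = ¬1/5 = 0
¬¬x_2 = ¬0 = 1
¬¬¬x_2 = ¬1 = 0
¬¬x_2 → ¬¬¬x_2 = 1 → 0 = 0
This gives 0 ≠ 1.

No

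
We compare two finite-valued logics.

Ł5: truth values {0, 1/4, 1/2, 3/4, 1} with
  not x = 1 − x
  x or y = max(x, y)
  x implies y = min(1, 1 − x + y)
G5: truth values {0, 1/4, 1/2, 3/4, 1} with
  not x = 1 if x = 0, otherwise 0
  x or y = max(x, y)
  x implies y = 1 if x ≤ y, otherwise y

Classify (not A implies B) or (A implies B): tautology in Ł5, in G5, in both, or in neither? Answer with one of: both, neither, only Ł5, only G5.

only G5

In Ł5: at A = 1/4, B = 0 the value is 3/4 — not a tautology.
In G5: every assignment gives 1 — tautology.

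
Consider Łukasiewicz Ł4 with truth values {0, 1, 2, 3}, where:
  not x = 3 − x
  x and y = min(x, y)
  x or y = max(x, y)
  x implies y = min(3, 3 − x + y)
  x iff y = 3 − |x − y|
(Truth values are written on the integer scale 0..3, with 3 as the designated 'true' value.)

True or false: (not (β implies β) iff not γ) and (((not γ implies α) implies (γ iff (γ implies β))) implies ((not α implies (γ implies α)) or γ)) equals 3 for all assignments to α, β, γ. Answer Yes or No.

No

Counterexample: take α = 0, β = 0, γ = 0.
β implies β = 0 implies 0 = 3
not (β implies β) = not 3 = 0
not γ = not 0 = 3
not (β implies β) iff not γ = 0 iff 3 = 0
not γ = not 0 = 3
not γ implies α = 3 implies 0 = 0
γ implies β = 0 implies 0 = 3
γ iff (γ implies β) = 0 iff 3 = 0
(not γ implies α) implies (γ iff (γ implies β)) = 0 implies 0 = 3
not α = not 0 = 3
γ implies α = 0 implies 0 = 3
not α implies (γ implies α) = 3 implies 3 = 3
(not α implies (γ implies α)) or γ = 3 or 0 = 3
((not γ implies α) implies (γ iff (γ implies β))) implies ((not α implies (γ implies α)) or γ) = 3 implies 3 = 3
(not (β implies β) iff not γ) and (((not γ implies α) implies (γ iff (γ implies β))) implies ((not α implies (γ implies α)) or γ)) = 0 and 3 = 0
This gives 0 ≠ 3.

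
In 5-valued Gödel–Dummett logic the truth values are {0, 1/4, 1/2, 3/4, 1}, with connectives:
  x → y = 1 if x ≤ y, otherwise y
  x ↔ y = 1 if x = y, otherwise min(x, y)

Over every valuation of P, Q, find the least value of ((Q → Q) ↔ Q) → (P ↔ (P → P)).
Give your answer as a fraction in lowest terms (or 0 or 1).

0

Take P = 0, Q = 1/4:
Q → Q = 1/4 → 1/4 = 1
(Q → Q) ↔ Q = 1 ↔ 1/4 = 1/4
P → P = 0 → 0 = 1
P ↔ (P → P) = 0 ↔ 1 = 0
((Q → Q) ↔ Q) → (P ↔ (P → P)) = 1/4 → 0 = 0
No assignment yields a value below 0, so this is the minimum.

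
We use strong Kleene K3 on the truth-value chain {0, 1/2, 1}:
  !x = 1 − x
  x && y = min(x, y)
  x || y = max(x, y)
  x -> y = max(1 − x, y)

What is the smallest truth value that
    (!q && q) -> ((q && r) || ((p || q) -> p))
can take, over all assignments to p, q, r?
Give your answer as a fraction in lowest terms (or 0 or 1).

1/2

Take p = 0, q = 1/2, r = 0:
!q = !1/2 = 1/2
!q && q = 1/2 && 1/2 = 1/2
q && r = 1/2 && 0 = 0
p || q = 0 || 1/2 = 1/2
(p || q) -> p = 1/2 -> 0 = 1/2
(q && r) || ((p || q) -> p) = 0 || 1/2 = 1/2
(!q && q) -> ((q && r) || ((p || q) -> p)) = 1/2 -> 1/2 = 1/2
No assignment yields a value below 1/2, so this is the minimum.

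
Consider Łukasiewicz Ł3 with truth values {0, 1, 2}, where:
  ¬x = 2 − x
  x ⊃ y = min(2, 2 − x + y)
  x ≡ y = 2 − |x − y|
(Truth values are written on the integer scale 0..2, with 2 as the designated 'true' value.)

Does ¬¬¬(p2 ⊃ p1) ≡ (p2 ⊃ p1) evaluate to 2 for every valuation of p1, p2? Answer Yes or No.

No

Counterexample: take p1 = 0, p2 = 0.
p2 ⊃ p1 = 0 ⊃ 0 = 2
¬(p2 ⊃ p1) = ¬2 = 0
¬¬(p2 ⊃ p1) = ¬0 = 2
¬¬¬(p2 ⊃ p1) = ¬2 = 0
p2 ⊃ p1 = 0 ⊃ 0 = 2
¬¬¬(p2 ⊃ p1) ≡ (p2 ⊃ p1) = 0 ≡ 2 = 0
This gives 0 ≠ 2.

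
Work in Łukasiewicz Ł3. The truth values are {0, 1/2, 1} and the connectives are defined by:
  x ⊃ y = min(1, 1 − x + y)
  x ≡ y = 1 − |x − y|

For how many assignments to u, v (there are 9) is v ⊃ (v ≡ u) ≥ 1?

u = 0, v = 0 ↦ 1  ≥
u = 0, v = 1/2 ↦ 1  ≥
u = 0, v = 1 ↦ 0  <
u = 1/2, v = 0 ↦ 1  ≥
u = 1/2, v = 1/2 ↦ 1  ≥
u = 1/2, v = 1 ↦ 1/2  <
u = 1, v = 0 ↦ 1  ≥
u = 1, v = 1/2 ↦ 1  ≥
u = 1, v = 1 ↦ 1  ≥
So 7 of the 9 assignments meet the threshold.

7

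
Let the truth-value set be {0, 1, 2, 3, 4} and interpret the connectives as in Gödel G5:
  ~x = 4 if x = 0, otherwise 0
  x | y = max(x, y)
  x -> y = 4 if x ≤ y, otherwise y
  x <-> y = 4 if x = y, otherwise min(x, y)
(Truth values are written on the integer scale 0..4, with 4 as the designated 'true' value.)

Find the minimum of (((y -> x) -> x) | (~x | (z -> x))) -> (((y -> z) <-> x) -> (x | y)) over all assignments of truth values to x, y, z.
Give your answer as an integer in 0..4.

1

Take x = 0, y = 1, z = 0:
y -> x = 1 -> 0 = 0
(y -> x) -> x = 0 -> 0 = 4
~x = ~0 = 4
z -> x = 0 -> 0 = 4
~x | (z -> x) = 4 | 4 = 4
((y -> x) -> x) | (~x | (z -> x)) = 4 | 4 = 4
y -> z = 1 -> 0 = 0
(y -> z) <-> x = 0 <-> 0 = 4
x | y = 0 | 1 = 1
((y -> z) <-> x) -> (x | y) = 4 -> 1 = 1
(((y -> x) -> x) | (~x | (z -> x))) -> (((y -> z) <-> x) -> (x | y)) = 4 -> 1 = 1
No assignment yields a value below 1, so this is the minimum.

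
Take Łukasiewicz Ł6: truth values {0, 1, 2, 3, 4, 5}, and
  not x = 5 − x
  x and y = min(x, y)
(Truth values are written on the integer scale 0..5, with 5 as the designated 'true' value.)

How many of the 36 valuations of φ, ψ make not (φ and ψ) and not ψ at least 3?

18

value 5: 6 assignments (counts)
value 4: 6 assignments (counts)
value 3: 6 assignments (counts)
value 2: 6 assignments
value 1: 6 assignments
value 0: 6 assignments
So 18 of the 36 assignments meet the threshold.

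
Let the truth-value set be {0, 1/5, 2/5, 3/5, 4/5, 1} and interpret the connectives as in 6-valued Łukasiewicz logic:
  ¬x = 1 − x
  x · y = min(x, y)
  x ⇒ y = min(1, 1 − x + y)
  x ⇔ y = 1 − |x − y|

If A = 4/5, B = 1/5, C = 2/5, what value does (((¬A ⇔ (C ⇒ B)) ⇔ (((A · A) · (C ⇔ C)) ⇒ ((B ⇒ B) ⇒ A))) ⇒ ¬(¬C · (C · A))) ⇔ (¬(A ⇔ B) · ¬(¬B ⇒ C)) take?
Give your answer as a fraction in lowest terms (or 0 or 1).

¬A = ¬4/5 = 1/5
C ⇒ B = 2/5 ⇒ 1/5 = 4/5
¬A ⇔ (C ⇒ B) = 1/5 ⇔ 4/5 = 2/5
A · A = 4/5 · 4/5 = 4/5
C ⇔ C = 2/5 ⇔ 2/5 = 1
(A · A) · (C ⇔ C) = 4/5 · 1 = 4/5
B ⇒ B = 1/5 ⇒ 1/5 = 1
(B ⇒ B) ⇒ A = 1 ⇒ 4/5 = 4/5
((A · A) · (C ⇔ C)) ⇒ ((B ⇒ B) ⇒ A) = 4/5 ⇒ 4/5 = 1
(¬A ⇔ (C ⇒ B)) ⇔ (((A · A) · (C ⇔ C)) ⇒ ((B ⇒ B) ⇒ A)) = 2/5 ⇔ 1 = 2/5
¬C = ¬2/5 = 3/5
C · A = 2/5 · 4/5 = 2/5
¬C · (C · A) = 3/5 · 2/5 = 2/5
¬(¬C · (C · A)) = ¬2/5 = 3/5
((¬A ⇔ (C ⇒ B)) ⇔ (((A · A) · (C ⇔ C)) ⇒ ((B ⇒ B) ⇒ A))) ⇒ ¬(¬C · (C · A)) = 2/5 ⇒ 3/5 = 1
A ⇔ B = 4/5 ⇔ 1/5 = 2/5
¬(A ⇔ B) = ¬2/5 = 3/5
¬B = ¬1/5 = 4/5
¬B ⇒ C = 4/5 ⇒ 2/5 = 3/5
¬(¬B ⇒ C) = ¬3/5 = 2/5
¬(A ⇔ B) · ¬(¬B ⇒ C) = 3/5 · 2/5 = 2/5
(((¬A ⇔ (C ⇒ B)) ⇔ (((A · A) · (C ⇔ C)) ⇒ ((B ⇒ B) ⇒ A))) ⇒ ¬(¬C · (C · A))) ⇔ (¬(A ⇔ B) · ¬(¬B ⇒ C)) = 1 ⇔ 2/5 = 2/5

2/5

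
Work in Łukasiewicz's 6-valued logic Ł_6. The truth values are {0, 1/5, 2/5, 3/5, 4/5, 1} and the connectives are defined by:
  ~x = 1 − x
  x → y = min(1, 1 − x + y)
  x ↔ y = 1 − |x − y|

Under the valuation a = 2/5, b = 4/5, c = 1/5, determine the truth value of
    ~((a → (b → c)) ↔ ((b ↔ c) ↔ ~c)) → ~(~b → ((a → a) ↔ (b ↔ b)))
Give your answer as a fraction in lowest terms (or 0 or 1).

3/5

b → c = 4/5 → 1/5 = 2/5
a → (b → c) = 2/5 → 2/5 = 1
b ↔ c = 4/5 ↔ 1/5 = 2/5
~c = ~1/5 = 4/5
(b ↔ c) ↔ ~c = 2/5 ↔ 4/5 = 3/5
(a → (b → c)) ↔ ((b ↔ c) ↔ ~c) = 1 ↔ 3/5 = 3/5
~((a → (b → c)) ↔ ((b ↔ c) ↔ ~c)) = ~3/5 = 2/5
~b = ~4/5 = 1/5
a → a = 2/5 → 2/5 = 1
b ↔ b = 4/5 ↔ 4/5 = 1
(a → a) ↔ (b ↔ b) = 1 ↔ 1 = 1
~b → ((a → a) ↔ (b ↔ b)) = 1/5 → 1 = 1
~(~b → ((a → a) ↔ (b ↔ b))) = ~1 = 0
~((a → (b → c)) ↔ ((b ↔ c) ↔ ~c)) → ~(~b → ((a → a) ↔ (b ↔ b))) = 2/5 → 0 = 3/5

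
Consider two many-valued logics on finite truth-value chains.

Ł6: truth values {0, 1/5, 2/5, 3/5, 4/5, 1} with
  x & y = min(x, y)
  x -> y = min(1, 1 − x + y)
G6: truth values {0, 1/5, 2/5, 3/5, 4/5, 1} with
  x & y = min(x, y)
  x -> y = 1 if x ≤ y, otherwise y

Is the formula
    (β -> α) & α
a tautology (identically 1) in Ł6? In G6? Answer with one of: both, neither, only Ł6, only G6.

neither

In Ł6: at α = 0, β = 0 the value is 0 — not a tautology.
In G6: at α = 0, β = 0 the value is 0 — not a tautology.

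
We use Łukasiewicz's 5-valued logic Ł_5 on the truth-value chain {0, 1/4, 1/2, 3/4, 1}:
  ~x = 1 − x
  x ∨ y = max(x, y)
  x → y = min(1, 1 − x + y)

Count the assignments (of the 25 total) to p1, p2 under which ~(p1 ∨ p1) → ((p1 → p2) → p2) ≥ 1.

18

value 1: 18 assignments (counts)
value 3/4: 2 assignments
value 1/2: 3 assignments
value 1/4: 1 assignment
value 0: 1 assignment
So 18 of the 25 assignments meet the threshold.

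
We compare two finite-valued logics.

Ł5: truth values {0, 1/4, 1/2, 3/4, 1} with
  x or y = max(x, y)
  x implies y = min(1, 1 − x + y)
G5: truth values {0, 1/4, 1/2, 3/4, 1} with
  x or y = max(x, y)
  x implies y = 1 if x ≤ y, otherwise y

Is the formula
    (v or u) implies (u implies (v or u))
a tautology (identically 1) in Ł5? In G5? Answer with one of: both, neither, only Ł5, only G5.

In Ł5: every assignment gives 1 — tautology.
In G5: every assignment gives 1 — tautology.

both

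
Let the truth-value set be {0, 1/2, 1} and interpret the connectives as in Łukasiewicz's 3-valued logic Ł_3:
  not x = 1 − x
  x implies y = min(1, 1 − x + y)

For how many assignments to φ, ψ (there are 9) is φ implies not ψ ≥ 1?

φ = 0, ψ = 0 ↦ 1  ≥
φ = 0, ψ = 1/2 ↦ 1  ≥
φ = 0, ψ = 1 ↦ 1  ≥
φ = 1/2, ψ = 0 ↦ 1  ≥
φ = 1/2, ψ = 1/2 ↦ 1  ≥
φ = 1/2, ψ = 1 ↦ 1/2  <
φ = 1, ψ = 0 ↦ 1  ≥
φ = 1, ψ = 1/2 ↦ 1/2  <
φ = 1, ψ = 1 ↦ 0  <
So 6 of the 9 assignments meet the threshold.

6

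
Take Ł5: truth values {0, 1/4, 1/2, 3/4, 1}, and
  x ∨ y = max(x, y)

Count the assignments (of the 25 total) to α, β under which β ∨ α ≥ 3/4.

value 1: 9 assignments (counts)
value 3/4: 7 assignments (counts)
value 1/2: 5 assignments
value 1/4: 3 assignments
value 0: 1 assignment
So 16 of the 25 assignments meet the threshold.

16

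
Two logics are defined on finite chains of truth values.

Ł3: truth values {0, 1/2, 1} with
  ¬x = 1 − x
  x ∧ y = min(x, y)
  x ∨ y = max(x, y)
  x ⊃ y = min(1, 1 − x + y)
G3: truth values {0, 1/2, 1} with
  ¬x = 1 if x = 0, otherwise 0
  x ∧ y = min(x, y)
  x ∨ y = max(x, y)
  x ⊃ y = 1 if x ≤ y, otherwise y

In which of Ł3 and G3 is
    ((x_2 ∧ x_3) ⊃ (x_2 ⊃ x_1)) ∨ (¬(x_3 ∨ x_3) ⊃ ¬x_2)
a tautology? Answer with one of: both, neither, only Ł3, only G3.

In Ł3: at x_1 = 0, x_2 = 1, x_3 = 1/2 the value is 1/2 — not a tautology.
In G3: every assignment gives 1 — tautology.

only G3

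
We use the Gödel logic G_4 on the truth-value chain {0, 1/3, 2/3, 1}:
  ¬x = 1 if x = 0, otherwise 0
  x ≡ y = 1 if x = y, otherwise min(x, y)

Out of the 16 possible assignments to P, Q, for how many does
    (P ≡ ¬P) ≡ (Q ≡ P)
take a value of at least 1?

6

P = 0, Q = 0 ↦ 0  <
P = 0, Q = 1/3 ↦ 1  ≥
P = 0, Q = 2/3 ↦ 1  ≥
P = 0, Q = 1 ↦ 1  ≥
P = 1/3, Q = 0 ↦ 1  ≥
P = 1/3, Q = 1/3 ↦ 0  <
P = 1/3, Q = 2/3 ↦ 0  <
P = 1/3, Q = 1 ↦ 0  <
P = 2/3, Q = 0 ↦ 1  ≥
P = 2/3, Q = 1/3 ↦ 0  <
P = 2/3, Q = 2/3 ↦ 0  <
P = 2/3, Q = 1 ↦ 0  <
P = 1, Q = 0 ↦ 1  ≥
P = 1, Q = 1/3 ↦ 0  <
P = 1, Q = 2/3 ↦ 0  <
P = 1, Q = 1 ↦ 0  <
So 6 of the 16 assignments meet the threshold.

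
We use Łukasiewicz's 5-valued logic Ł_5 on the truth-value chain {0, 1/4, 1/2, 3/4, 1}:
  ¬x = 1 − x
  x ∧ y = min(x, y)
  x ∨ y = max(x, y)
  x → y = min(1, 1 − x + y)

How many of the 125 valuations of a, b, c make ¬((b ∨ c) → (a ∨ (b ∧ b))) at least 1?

1

value 1: 1 assignment (counts)
value 3/4: 4 assignments
value 1/2: 9 assignments
value 1/4: 16 assignments
value 0: 95 assignments
So 1 of the 125 assignments meets the threshold.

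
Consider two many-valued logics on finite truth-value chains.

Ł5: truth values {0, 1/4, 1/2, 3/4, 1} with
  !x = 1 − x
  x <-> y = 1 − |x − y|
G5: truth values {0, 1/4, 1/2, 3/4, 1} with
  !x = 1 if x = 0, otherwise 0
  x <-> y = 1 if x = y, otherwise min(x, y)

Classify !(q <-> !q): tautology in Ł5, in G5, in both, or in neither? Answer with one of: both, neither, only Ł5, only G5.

In Ł5: at q = 1/4 the value is 1/2 — not a tautology.
In G5: every assignment gives 1 — tautology.

only G5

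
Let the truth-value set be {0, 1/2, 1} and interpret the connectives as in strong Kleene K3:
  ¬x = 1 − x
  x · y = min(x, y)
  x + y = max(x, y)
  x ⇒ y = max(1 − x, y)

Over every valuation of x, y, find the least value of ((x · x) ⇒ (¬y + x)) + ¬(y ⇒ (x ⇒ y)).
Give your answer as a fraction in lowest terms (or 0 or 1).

Take x = 1/2, y = 1/2:
x · x = 1/2 · 1/2 = 1/2
¬y = ¬1/2 = 1/2
¬y + x = 1/2 + 1/2 = 1/2
(x · x) ⇒ (¬y + x) = 1/2 ⇒ 1/2 = 1/2
x ⇒ y = 1/2 ⇒ 1/2 = 1/2
y ⇒ (x ⇒ y) = 1/2 ⇒ 1/2 = 1/2
¬(y ⇒ (x ⇒ y)) = ¬1/2 = 1/2
((x · x) ⇒ (¬y + x)) + ¬(y ⇒ (x ⇒ y)) = 1/2 + 1/2 = 1/2
No assignment yields a value below 1/2, so this is the minimum.

1/2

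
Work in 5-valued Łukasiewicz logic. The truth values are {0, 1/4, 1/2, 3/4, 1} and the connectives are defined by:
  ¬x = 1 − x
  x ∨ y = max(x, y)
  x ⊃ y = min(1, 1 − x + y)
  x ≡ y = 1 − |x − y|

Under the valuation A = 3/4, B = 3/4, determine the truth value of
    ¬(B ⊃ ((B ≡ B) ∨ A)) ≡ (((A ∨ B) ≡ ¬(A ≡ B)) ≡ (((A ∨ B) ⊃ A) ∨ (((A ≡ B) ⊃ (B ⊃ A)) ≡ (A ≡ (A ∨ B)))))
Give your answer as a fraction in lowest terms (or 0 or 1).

3/4

B ≡ B = 3/4 ≡ 3/4 = 1
(B ≡ B) ∨ A = 1 ∨ 3/4 = 1
B ⊃ ((B ≡ B) ∨ A) = 3/4 ⊃ 1 = 1
¬(B ⊃ ((B ≡ B) ∨ A)) = ¬1 = 0
A ∨ B = 3/4 ∨ 3/4 = 3/4
A ≡ B = 3/4 ≡ 3/4 = 1
¬(A ≡ B) = ¬1 = 0
(A ∨ B) ≡ ¬(A ≡ B) = 3/4 ≡ 0 = 1/4
A ∨ B = 3/4 ∨ 3/4 = 3/4
(A ∨ B) ⊃ A = 3/4 ⊃ 3/4 = 1
A ≡ B = 3/4 ≡ 3/4 = 1
B ⊃ A = 3/4 ⊃ 3/4 = 1
(A ≡ B) ⊃ (B ⊃ A) = 1 ⊃ 1 = 1
A ∨ B = 3/4 ∨ 3/4 = 3/4
A ≡ (A ∨ B) = 3/4 ≡ 3/4 = 1
((A ≡ B) ⊃ (B ⊃ A)) ≡ (A ≡ (A ∨ B)) = 1 ≡ 1 = 1
((A ∨ B) ⊃ A) ∨ (((A ≡ B) ⊃ (B ⊃ A)) ≡ (A ≡ (A ∨ B))) = 1 ∨ 1 = 1
((A ∨ B) ≡ ¬(A ≡ B)) ≡ (((A ∨ B) ⊃ A) ∨ (((A ≡ B) ⊃ (B ⊃ A)) ≡ (A ≡ (A ∨ B)))) = 1/4 ≡ 1 = 1/4
¬(B ⊃ ((B ≡ B) ∨ A)) ≡ (((A ∨ B) ≡ ¬(A ≡ B)) ≡ (((A ∨ B) ⊃ A) ∨ (((A ≡ B) ⊃ (B ⊃ A)) ≡ (A ≡ (A ∨ B))))) = 0 ≡ 1/4 = 3/4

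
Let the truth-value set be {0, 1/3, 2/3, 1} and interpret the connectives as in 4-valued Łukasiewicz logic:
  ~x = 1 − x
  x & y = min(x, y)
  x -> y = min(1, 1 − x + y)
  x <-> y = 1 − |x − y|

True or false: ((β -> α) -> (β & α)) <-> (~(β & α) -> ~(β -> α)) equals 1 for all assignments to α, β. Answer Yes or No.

Yes

α = 0, β = 0 ↦ 1
α = 0, β = 1/3 ↦ 1
α = 0, β = 2/3 ↦ 1
α = 0, β = 1 ↦ 1
α = 1/3, β = 0 ↦ 1
α = 1/3, β = 1/3 ↦ 1
α = 1/3, β = 2/3 ↦ 1
α = 1/3, β = 1 ↦ 1
α = 2/3, β = 0 ↦ 1
α = 2/3, β = 1/3 ↦ 1
α = 2/3, β = 2/3 ↦ 1
α = 2/3, β = 1 ↦ 1
α = 1, β = 0 ↦ 1
α = 1, β = 1/3 ↦ 1
α = 1, β = 2/3 ↦ 1
α = 1, β = 1 ↦ 1
Every assignment gives a value ≥ 1.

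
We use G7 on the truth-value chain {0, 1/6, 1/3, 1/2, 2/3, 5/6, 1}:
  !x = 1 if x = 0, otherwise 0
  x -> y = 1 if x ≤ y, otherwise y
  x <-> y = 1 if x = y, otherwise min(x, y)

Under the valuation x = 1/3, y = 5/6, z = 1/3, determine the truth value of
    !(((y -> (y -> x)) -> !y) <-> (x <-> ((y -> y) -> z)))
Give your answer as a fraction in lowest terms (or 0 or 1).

y -> x = 5/6 -> 1/3 = 1/3
y -> (y -> x) = 5/6 -> 1/3 = 1/3
!y = !5/6 = 0
(y -> (y -> x)) -> !y = 1/3 -> 0 = 0
y -> y = 5/6 -> 5/6 = 1
(y -> y) -> z = 1 -> 1/3 = 1/3
x <-> ((y -> y) -> z) = 1/3 <-> 1/3 = 1
((y -> (y -> x)) -> !y) <-> (x <-> ((y -> y) -> z)) = 0 <-> 1 = 0
!(((y -> (y -> x)) -> !y) <-> (x <-> ((y -> y) -> z))) = !0 = 1

1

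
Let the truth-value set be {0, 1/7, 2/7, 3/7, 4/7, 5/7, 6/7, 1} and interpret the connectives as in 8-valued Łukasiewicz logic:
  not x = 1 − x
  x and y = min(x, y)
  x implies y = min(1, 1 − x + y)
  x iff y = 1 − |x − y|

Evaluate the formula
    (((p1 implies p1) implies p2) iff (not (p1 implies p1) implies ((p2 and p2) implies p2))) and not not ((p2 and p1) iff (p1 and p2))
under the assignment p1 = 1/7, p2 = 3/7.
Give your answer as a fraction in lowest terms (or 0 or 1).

3/7

p1 implies p1 = 1/7 implies 1/7 = 1
(p1 implies p1) implies p2 = 1 implies 3/7 = 3/7
p1 implies p1 = 1/7 implies 1/7 = 1
not (p1 implies p1) = not 1 = 0
p2 and p2 = 3/7 and 3/7 = 3/7
(p2 and p2) implies p2 = 3/7 implies 3/7 = 1
not (p1 implies p1) implies ((p2 and p2) implies p2) = 0 implies 1 = 1
((p1 implies p1) implies p2) iff (not (p1 implies p1) implies ((p2 and p2) implies p2)) = 3/7 iff 1 = 3/7
p2 and p1 = 3/7 and 1/7 = 1/7
p1 and p2 = 1/7 and 3/7 = 1/7
(p2 and p1) iff (p1 and p2) = 1/7 iff 1/7 = 1
not ((p2 and p1) iff (p1 and p2)) = not 1 = 0
not not ((p2 and p1) iff (p1 and p2)) = not 0 = 1
(((p1 implies p1) implies p2) iff (not (p1 implies p1) implies ((p2 and p2) implies p2))) and not not ((p2 and p1) iff (p1 and p2)) = 3/7 and 1 = 3/7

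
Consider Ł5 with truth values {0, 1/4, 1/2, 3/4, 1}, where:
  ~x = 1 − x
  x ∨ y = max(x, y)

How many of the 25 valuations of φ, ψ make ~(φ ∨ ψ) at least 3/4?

4

value 1: 1 assignment (counts)
value 3/4: 3 assignments (counts)
value 1/2: 5 assignments
value 1/4: 7 assignments
value 0: 9 assignments
So 4 of the 25 assignments meet the threshold.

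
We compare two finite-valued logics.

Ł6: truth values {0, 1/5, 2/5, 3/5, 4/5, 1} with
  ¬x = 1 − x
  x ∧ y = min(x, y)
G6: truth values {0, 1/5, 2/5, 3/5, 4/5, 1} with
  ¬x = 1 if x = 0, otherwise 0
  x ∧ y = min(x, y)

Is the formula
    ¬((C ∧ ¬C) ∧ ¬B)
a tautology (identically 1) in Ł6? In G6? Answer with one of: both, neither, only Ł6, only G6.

only G6

In Ł6: at B = 0, C = 1/5 the value is 4/5 — not a tautology.
In G6: every assignment gives 1 — tautology.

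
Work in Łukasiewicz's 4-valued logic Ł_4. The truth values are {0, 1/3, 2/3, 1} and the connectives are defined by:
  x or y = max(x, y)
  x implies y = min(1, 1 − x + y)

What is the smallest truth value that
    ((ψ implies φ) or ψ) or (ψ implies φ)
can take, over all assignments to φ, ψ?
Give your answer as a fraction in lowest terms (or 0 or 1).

Take φ = 0, ψ = 1/3:
ψ implies φ = 1/3 implies 0 = 2/3
(ψ implies φ) or ψ = 2/3 or 1/3 = 2/3
ψ implies φ = 1/3 implies 0 = 2/3
((ψ implies φ) or ψ) or (ψ implies φ) = 2/3 or 2/3 = 2/3
No assignment yields a value below 2/3, so this is the minimum.

2/3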